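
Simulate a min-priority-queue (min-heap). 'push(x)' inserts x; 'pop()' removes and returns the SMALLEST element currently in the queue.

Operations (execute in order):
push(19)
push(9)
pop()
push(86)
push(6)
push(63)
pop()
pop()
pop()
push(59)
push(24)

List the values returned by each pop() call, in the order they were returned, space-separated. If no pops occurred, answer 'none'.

Answer: 9 6 19 63

Derivation:
push(19): heap contents = [19]
push(9): heap contents = [9, 19]
pop() → 9: heap contents = [19]
push(86): heap contents = [19, 86]
push(6): heap contents = [6, 19, 86]
push(63): heap contents = [6, 19, 63, 86]
pop() → 6: heap contents = [19, 63, 86]
pop() → 19: heap contents = [63, 86]
pop() → 63: heap contents = [86]
push(59): heap contents = [59, 86]
push(24): heap contents = [24, 59, 86]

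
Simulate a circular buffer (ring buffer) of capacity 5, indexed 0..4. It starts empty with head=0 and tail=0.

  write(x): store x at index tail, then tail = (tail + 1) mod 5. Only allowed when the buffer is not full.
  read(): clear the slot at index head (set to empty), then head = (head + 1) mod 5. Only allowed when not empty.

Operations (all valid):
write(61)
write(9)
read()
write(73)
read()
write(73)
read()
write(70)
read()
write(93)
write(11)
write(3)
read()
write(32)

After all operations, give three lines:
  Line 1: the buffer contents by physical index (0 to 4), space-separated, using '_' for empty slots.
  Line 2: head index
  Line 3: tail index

write(61): buf=[61 _ _ _ _], head=0, tail=1, size=1
write(9): buf=[61 9 _ _ _], head=0, tail=2, size=2
read(): buf=[_ 9 _ _ _], head=1, tail=2, size=1
write(73): buf=[_ 9 73 _ _], head=1, tail=3, size=2
read(): buf=[_ _ 73 _ _], head=2, tail=3, size=1
write(73): buf=[_ _ 73 73 _], head=2, tail=4, size=2
read(): buf=[_ _ _ 73 _], head=3, tail=4, size=1
write(70): buf=[_ _ _ 73 70], head=3, tail=0, size=2
read(): buf=[_ _ _ _ 70], head=4, tail=0, size=1
write(93): buf=[93 _ _ _ 70], head=4, tail=1, size=2
write(11): buf=[93 11 _ _ 70], head=4, tail=2, size=3
write(3): buf=[93 11 3 _ 70], head=4, tail=3, size=4
read(): buf=[93 11 3 _ _], head=0, tail=3, size=3
write(32): buf=[93 11 3 32 _], head=0, tail=4, size=4

Answer: 93 11 3 32 _
0
4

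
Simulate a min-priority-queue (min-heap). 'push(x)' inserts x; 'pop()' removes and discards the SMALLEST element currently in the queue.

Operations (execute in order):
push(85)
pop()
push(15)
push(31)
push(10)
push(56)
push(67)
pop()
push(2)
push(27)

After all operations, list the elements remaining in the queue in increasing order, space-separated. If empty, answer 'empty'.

Answer: 2 15 27 31 56 67

Derivation:
push(85): heap contents = [85]
pop() → 85: heap contents = []
push(15): heap contents = [15]
push(31): heap contents = [15, 31]
push(10): heap contents = [10, 15, 31]
push(56): heap contents = [10, 15, 31, 56]
push(67): heap contents = [10, 15, 31, 56, 67]
pop() → 10: heap contents = [15, 31, 56, 67]
push(2): heap contents = [2, 15, 31, 56, 67]
push(27): heap contents = [2, 15, 27, 31, 56, 67]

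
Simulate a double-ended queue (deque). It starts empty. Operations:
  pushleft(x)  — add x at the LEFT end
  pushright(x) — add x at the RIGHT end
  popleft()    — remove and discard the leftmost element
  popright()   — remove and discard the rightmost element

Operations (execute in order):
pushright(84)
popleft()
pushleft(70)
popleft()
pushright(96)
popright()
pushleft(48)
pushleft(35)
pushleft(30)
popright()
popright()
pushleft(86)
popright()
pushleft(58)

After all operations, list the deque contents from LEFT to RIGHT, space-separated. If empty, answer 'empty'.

pushright(84): [84]
popleft(): []
pushleft(70): [70]
popleft(): []
pushright(96): [96]
popright(): []
pushleft(48): [48]
pushleft(35): [35, 48]
pushleft(30): [30, 35, 48]
popright(): [30, 35]
popright(): [30]
pushleft(86): [86, 30]
popright(): [86]
pushleft(58): [58, 86]

Answer: 58 86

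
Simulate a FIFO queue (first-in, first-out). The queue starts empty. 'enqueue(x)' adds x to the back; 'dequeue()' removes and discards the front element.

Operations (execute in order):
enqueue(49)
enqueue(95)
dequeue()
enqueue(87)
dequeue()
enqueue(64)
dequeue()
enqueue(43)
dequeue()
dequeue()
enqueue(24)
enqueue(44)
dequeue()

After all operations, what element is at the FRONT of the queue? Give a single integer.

Answer: 44

Derivation:
enqueue(49): queue = [49]
enqueue(95): queue = [49, 95]
dequeue(): queue = [95]
enqueue(87): queue = [95, 87]
dequeue(): queue = [87]
enqueue(64): queue = [87, 64]
dequeue(): queue = [64]
enqueue(43): queue = [64, 43]
dequeue(): queue = [43]
dequeue(): queue = []
enqueue(24): queue = [24]
enqueue(44): queue = [24, 44]
dequeue(): queue = [44]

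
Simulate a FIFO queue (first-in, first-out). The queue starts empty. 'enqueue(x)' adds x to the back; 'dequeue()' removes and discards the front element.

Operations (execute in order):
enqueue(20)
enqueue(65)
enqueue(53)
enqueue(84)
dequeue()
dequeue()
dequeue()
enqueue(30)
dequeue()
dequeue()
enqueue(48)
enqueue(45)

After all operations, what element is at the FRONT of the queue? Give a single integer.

Answer: 48

Derivation:
enqueue(20): queue = [20]
enqueue(65): queue = [20, 65]
enqueue(53): queue = [20, 65, 53]
enqueue(84): queue = [20, 65, 53, 84]
dequeue(): queue = [65, 53, 84]
dequeue(): queue = [53, 84]
dequeue(): queue = [84]
enqueue(30): queue = [84, 30]
dequeue(): queue = [30]
dequeue(): queue = []
enqueue(48): queue = [48]
enqueue(45): queue = [48, 45]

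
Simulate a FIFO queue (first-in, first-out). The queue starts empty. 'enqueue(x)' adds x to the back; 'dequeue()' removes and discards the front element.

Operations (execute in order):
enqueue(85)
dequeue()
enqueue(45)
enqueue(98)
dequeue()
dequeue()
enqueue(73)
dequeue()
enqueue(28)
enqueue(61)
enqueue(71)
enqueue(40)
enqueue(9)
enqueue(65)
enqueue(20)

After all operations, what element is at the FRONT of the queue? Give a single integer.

Answer: 28

Derivation:
enqueue(85): queue = [85]
dequeue(): queue = []
enqueue(45): queue = [45]
enqueue(98): queue = [45, 98]
dequeue(): queue = [98]
dequeue(): queue = []
enqueue(73): queue = [73]
dequeue(): queue = []
enqueue(28): queue = [28]
enqueue(61): queue = [28, 61]
enqueue(71): queue = [28, 61, 71]
enqueue(40): queue = [28, 61, 71, 40]
enqueue(9): queue = [28, 61, 71, 40, 9]
enqueue(65): queue = [28, 61, 71, 40, 9, 65]
enqueue(20): queue = [28, 61, 71, 40, 9, 65, 20]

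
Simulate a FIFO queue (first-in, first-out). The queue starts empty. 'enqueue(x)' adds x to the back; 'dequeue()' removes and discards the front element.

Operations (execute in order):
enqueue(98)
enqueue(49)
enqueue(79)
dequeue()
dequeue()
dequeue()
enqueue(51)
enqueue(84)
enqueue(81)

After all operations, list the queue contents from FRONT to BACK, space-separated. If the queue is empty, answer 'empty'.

enqueue(98): [98]
enqueue(49): [98, 49]
enqueue(79): [98, 49, 79]
dequeue(): [49, 79]
dequeue(): [79]
dequeue(): []
enqueue(51): [51]
enqueue(84): [51, 84]
enqueue(81): [51, 84, 81]

Answer: 51 84 81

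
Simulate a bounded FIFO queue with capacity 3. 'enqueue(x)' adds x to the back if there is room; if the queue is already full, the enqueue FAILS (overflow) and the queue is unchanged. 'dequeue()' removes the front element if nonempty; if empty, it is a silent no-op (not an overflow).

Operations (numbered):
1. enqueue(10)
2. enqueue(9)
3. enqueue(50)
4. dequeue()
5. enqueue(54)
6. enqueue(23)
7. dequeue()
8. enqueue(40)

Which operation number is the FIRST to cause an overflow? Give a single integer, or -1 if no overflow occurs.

Answer: 6

Derivation:
1. enqueue(10): size=1
2. enqueue(9): size=2
3. enqueue(50): size=3
4. dequeue(): size=2
5. enqueue(54): size=3
6. enqueue(23): size=3=cap → OVERFLOW (fail)
7. dequeue(): size=2
8. enqueue(40): size=3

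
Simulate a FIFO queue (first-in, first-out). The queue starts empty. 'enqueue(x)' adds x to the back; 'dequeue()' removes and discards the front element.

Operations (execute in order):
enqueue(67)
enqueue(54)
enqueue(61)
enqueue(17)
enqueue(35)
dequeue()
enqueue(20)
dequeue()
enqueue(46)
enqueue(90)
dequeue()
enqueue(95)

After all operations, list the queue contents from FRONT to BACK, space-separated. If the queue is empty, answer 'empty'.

enqueue(67): [67]
enqueue(54): [67, 54]
enqueue(61): [67, 54, 61]
enqueue(17): [67, 54, 61, 17]
enqueue(35): [67, 54, 61, 17, 35]
dequeue(): [54, 61, 17, 35]
enqueue(20): [54, 61, 17, 35, 20]
dequeue(): [61, 17, 35, 20]
enqueue(46): [61, 17, 35, 20, 46]
enqueue(90): [61, 17, 35, 20, 46, 90]
dequeue(): [17, 35, 20, 46, 90]
enqueue(95): [17, 35, 20, 46, 90, 95]

Answer: 17 35 20 46 90 95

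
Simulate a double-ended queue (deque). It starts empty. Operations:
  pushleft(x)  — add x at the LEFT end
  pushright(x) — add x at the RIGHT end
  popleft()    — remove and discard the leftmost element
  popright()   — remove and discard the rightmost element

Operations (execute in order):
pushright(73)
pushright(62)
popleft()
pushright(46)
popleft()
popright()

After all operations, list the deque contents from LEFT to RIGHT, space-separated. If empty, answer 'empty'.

pushright(73): [73]
pushright(62): [73, 62]
popleft(): [62]
pushright(46): [62, 46]
popleft(): [46]
popright(): []

Answer: empty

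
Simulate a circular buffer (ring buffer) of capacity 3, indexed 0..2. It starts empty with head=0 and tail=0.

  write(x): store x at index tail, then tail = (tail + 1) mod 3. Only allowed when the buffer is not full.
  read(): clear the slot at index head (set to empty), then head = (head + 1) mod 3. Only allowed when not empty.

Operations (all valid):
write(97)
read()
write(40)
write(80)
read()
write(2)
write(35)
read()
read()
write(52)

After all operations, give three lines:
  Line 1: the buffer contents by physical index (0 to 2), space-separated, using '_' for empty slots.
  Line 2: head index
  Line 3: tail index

write(97): buf=[97 _ _], head=0, tail=1, size=1
read(): buf=[_ _ _], head=1, tail=1, size=0
write(40): buf=[_ 40 _], head=1, tail=2, size=1
write(80): buf=[_ 40 80], head=1, tail=0, size=2
read(): buf=[_ _ 80], head=2, tail=0, size=1
write(2): buf=[2 _ 80], head=2, tail=1, size=2
write(35): buf=[2 35 80], head=2, tail=2, size=3
read(): buf=[2 35 _], head=0, tail=2, size=2
read(): buf=[_ 35 _], head=1, tail=2, size=1
write(52): buf=[_ 35 52], head=1, tail=0, size=2

Answer: _ 35 52
1
0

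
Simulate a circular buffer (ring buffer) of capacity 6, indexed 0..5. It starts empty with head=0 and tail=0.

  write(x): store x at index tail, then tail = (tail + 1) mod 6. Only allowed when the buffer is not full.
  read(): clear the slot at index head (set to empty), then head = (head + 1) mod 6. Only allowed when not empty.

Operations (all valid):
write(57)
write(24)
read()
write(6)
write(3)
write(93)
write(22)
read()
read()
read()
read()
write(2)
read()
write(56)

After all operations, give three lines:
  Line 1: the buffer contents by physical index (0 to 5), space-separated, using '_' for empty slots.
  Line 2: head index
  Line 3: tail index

Answer: 2 56 _ _ _ _
0
2

Derivation:
write(57): buf=[57 _ _ _ _ _], head=0, tail=1, size=1
write(24): buf=[57 24 _ _ _ _], head=0, tail=2, size=2
read(): buf=[_ 24 _ _ _ _], head=1, tail=2, size=1
write(6): buf=[_ 24 6 _ _ _], head=1, tail=3, size=2
write(3): buf=[_ 24 6 3 _ _], head=1, tail=4, size=3
write(93): buf=[_ 24 6 3 93 _], head=1, tail=5, size=4
write(22): buf=[_ 24 6 3 93 22], head=1, tail=0, size=5
read(): buf=[_ _ 6 3 93 22], head=2, tail=0, size=4
read(): buf=[_ _ _ 3 93 22], head=3, tail=0, size=3
read(): buf=[_ _ _ _ 93 22], head=4, tail=0, size=2
read(): buf=[_ _ _ _ _ 22], head=5, tail=0, size=1
write(2): buf=[2 _ _ _ _ 22], head=5, tail=1, size=2
read(): buf=[2 _ _ _ _ _], head=0, tail=1, size=1
write(56): buf=[2 56 _ _ _ _], head=0, tail=2, size=2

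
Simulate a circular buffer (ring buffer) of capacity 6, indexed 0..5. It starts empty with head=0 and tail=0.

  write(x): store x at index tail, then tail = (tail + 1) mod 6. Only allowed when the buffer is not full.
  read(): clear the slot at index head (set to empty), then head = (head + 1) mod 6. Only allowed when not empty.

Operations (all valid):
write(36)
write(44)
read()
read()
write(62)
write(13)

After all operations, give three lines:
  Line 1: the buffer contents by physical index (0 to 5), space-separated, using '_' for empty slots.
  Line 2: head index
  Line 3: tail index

write(36): buf=[36 _ _ _ _ _], head=0, tail=1, size=1
write(44): buf=[36 44 _ _ _ _], head=0, tail=2, size=2
read(): buf=[_ 44 _ _ _ _], head=1, tail=2, size=1
read(): buf=[_ _ _ _ _ _], head=2, tail=2, size=0
write(62): buf=[_ _ 62 _ _ _], head=2, tail=3, size=1
write(13): buf=[_ _ 62 13 _ _], head=2, tail=4, size=2

Answer: _ _ 62 13 _ _
2
4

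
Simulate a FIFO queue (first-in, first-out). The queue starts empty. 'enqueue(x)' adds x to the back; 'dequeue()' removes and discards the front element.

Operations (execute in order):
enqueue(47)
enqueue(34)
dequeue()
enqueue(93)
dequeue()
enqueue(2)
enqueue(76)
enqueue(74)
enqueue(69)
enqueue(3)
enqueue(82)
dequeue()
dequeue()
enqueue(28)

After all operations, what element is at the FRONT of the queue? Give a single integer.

enqueue(47): queue = [47]
enqueue(34): queue = [47, 34]
dequeue(): queue = [34]
enqueue(93): queue = [34, 93]
dequeue(): queue = [93]
enqueue(2): queue = [93, 2]
enqueue(76): queue = [93, 2, 76]
enqueue(74): queue = [93, 2, 76, 74]
enqueue(69): queue = [93, 2, 76, 74, 69]
enqueue(3): queue = [93, 2, 76, 74, 69, 3]
enqueue(82): queue = [93, 2, 76, 74, 69, 3, 82]
dequeue(): queue = [2, 76, 74, 69, 3, 82]
dequeue(): queue = [76, 74, 69, 3, 82]
enqueue(28): queue = [76, 74, 69, 3, 82, 28]

Answer: 76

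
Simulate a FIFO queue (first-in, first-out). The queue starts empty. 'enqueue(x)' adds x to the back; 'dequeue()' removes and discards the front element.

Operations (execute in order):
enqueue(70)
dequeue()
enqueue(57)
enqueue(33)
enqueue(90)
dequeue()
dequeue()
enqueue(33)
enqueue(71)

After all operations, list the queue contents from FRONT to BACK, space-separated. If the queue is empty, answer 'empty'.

Answer: 90 33 71

Derivation:
enqueue(70): [70]
dequeue(): []
enqueue(57): [57]
enqueue(33): [57, 33]
enqueue(90): [57, 33, 90]
dequeue(): [33, 90]
dequeue(): [90]
enqueue(33): [90, 33]
enqueue(71): [90, 33, 71]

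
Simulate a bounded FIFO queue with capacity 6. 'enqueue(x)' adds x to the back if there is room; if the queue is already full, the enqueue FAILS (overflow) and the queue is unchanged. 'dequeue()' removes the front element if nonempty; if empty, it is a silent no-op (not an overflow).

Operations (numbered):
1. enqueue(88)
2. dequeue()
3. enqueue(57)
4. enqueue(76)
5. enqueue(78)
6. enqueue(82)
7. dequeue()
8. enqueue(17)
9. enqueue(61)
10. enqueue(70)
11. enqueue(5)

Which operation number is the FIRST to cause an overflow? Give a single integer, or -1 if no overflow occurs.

Answer: 11

Derivation:
1. enqueue(88): size=1
2. dequeue(): size=0
3. enqueue(57): size=1
4. enqueue(76): size=2
5. enqueue(78): size=3
6. enqueue(82): size=4
7. dequeue(): size=3
8. enqueue(17): size=4
9. enqueue(61): size=5
10. enqueue(70): size=6
11. enqueue(5): size=6=cap → OVERFLOW (fail)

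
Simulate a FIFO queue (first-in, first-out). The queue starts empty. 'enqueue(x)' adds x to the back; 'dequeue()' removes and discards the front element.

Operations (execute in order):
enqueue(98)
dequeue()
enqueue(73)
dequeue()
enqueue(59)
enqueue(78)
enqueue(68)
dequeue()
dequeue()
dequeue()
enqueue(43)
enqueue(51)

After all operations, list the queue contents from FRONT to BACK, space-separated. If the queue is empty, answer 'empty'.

enqueue(98): [98]
dequeue(): []
enqueue(73): [73]
dequeue(): []
enqueue(59): [59]
enqueue(78): [59, 78]
enqueue(68): [59, 78, 68]
dequeue(): [78, 68]
dequeue(): [68]
dequeue(): []
enqueue(43): [43]
enqueue(51): [43, 51]

Answer: 43 51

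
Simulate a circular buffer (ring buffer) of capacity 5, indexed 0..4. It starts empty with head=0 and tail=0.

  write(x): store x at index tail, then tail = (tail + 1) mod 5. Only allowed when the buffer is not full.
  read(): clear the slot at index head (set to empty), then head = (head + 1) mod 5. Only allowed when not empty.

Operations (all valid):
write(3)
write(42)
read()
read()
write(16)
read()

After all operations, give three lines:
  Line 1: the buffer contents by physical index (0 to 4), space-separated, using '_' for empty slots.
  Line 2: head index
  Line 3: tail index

write(3): buf=[3 _ _ _ _], head=0, tail=1, size=1
write(42): buf=[3 42 _ _ _], head=0, tail=2, size=2
read(): buf=[_ 42 _ _ _], head=1, tail=2, size=1
read(): buf=[_ _ _ _ _], head=2, tail=2, size=0
write(16): buf=[_ _ 16 _ _], head=2, tail=3, size=1
read(): buf=[_ _ _ _ _], head=3, tail=3, size=0

Answer: _ _ _ _ _
3
3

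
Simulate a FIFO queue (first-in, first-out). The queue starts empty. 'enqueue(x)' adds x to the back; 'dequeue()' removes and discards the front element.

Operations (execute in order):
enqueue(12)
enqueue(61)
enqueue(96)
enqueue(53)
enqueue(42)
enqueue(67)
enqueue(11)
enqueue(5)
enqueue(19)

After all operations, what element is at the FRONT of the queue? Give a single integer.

Answer: 12

Derivation:
enqueue(12): queue = [12]
enqueue(61): queue = [12, 61]
enqueue(96): queue = [12, 61, 96]
enqueue(53): queue = [12, 61, 96, 53]
enqueue(42): queue = [12, 61, 96, 53, 42]
enqueue(67): queue = [12, 61, 96, 53, 42, 67]
enqueue(11): queue = [12, 61, 96, 53, 42, 67, 11]
enqueue(5): queue = [12, 61, 96, 53, 42, 67, 11, 5]
enqueue(19): queue = [12, 61, 96, 53, 42, 67, 11, 5, 19]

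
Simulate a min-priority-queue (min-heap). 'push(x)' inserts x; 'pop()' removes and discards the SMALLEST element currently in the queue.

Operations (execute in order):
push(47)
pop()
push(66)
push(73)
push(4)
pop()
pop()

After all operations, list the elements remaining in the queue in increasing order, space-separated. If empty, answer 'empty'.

Answer: 73

Derivation:
push(47): heap contents = [47]
pop() → 47: heap contents = []
push(66): heap contents = [66]
push(73): heap contents = [66, 73]
push(4): heap contents = [4, 66, 73]
pop() → 4: heap contents = [66, 73]
pop() → 66: heap contents = [73]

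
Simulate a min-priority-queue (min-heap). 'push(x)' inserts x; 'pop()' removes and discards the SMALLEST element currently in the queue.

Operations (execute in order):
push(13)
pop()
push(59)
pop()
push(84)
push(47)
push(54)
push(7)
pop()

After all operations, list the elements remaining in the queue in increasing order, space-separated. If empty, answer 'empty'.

Answer: 47 54 84

Derivation:
push(13): heap contents = [13]
pop() → 13: heap contents = []
push(59): heap contents = [59]
pop() → 59: heap contents = []
push(84): heap contents = [84]
push(47): heap contents = [47, 84]
push(54): heap contents = [47, 54, 84]
push(7): heap contents = [7, 47, 54, 84]
pop() → 7: heap contents = [47, 54, 84]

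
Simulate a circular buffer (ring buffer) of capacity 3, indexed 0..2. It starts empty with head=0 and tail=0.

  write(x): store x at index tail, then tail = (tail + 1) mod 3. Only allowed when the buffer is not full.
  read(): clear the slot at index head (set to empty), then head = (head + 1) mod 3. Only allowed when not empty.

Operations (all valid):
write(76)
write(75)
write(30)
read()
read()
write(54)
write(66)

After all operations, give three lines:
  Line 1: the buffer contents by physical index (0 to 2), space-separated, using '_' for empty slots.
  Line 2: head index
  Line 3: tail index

write(76): buf=[76 _ _], head=0, tail=1, size=1
write(75): buf=[76 75 _], head=0, tail=2, size=2
write(30): buf=[76 75 30], head=0, tail=0, size=3
read(): buf=[_ 75 30], head=1, tail=0, size=2
read(): buf=[_ _ 30], head=2, tail=0, size=1
write(54): buf=[54 _ 30], head=2, tail=1, size=2
write(66): buf=[54 66 30], head=2, tail=2, size=3

Answer: 54 66 30
2
2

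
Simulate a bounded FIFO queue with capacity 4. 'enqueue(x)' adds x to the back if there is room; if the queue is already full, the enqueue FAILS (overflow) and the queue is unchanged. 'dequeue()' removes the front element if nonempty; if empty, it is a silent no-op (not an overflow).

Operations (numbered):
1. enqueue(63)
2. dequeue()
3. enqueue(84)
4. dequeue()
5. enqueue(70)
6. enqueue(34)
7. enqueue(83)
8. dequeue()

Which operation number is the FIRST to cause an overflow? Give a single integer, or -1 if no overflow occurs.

1. enqueue(63): size=1
2. dequeue(): size=0
3. enqueue(84): size=1
4. dequeue(): size=0
5. enqueue(70): size=1
6. enqueue(34): size=2
7. enqueue(83): size=3
8. dequeue(): size=2

Answer: -1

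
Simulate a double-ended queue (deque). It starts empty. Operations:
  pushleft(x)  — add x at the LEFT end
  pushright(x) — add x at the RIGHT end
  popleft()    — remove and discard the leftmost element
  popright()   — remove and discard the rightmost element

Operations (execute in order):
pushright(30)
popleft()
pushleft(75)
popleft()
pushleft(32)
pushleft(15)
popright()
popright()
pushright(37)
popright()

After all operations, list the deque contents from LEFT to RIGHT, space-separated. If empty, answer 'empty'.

Answer: empty

Derivation:
pushright(30): [30]
popleft(): []
pushleft(75): [75]
popleft(): []
pushleft(32): [32]
pushleft(15): [15, 32]
popright(): [15]
popright(): []
pushright(37): [37]
popright(): []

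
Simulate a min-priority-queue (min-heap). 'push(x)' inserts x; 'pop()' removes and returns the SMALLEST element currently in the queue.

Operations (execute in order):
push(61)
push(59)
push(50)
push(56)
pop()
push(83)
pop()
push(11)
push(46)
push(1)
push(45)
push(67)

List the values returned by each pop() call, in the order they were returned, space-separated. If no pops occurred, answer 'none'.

push(61): heap contents = [61]
push(59): heap contents = [59, 61]
push(50): heap contents = [50, 59, 61]
push(56): heap contents = [50, 56, 59, 61]
pop() → 50: heap contents = [56, 59, 61]
push(83): heap contents = [56, 59, 61, 83]
pop() → 56: heap contents = [59, 61, 83]
push(11): heap contents = [11, 59, 61, 83]
push(46): heap contents = [11, 46, 59, 61, 83]
push(1): heap contents = [1, 11, 46, 59, 61, 83]
push(45): heap contents = [1, 11, 45, 46, 59, 61, 83]
push(67): heap contents = [1, 11, 45, 46, 59, 61, 67, 83]

Answer: 50 56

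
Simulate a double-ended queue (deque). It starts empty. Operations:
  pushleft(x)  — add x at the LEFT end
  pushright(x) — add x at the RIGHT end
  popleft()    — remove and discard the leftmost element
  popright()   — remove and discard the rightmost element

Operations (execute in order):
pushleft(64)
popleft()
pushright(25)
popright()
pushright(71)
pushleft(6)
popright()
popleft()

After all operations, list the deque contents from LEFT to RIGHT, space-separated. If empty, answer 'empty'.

pushleft(64): [64]
popleft(): []
pushright(25): [25]
popright(): []
pushright(71): [71]
pushleft(6): [6, 71]
popright(): [6]
popleft(): []

Answer: empty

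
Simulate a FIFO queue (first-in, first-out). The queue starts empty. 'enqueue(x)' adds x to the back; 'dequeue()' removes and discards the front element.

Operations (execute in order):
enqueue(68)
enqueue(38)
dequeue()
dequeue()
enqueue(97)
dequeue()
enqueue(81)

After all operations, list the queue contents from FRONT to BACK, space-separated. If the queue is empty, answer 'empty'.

enqueue(68): [68]
enqueue(38): [68, 38]
dequeue(): [38]
dequeue(): []
enqueue(97): [97]
dequeue(): []
enqueue(81): [81]

Answer: 81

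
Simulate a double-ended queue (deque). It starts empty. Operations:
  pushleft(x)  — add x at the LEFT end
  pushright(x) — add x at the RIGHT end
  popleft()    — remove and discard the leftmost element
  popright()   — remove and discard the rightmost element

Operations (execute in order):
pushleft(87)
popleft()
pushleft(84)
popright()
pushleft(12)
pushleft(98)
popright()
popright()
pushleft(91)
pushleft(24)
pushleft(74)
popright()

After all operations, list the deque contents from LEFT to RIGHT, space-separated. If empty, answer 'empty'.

pushleft(87): [87]
popleft(): []
pushleft(84): [84]
popright(): []
pushleft(12): [12]
pushleft(98): [98, 12]
popright(): [98]
popright(): []
pushleft(91): [91]
pushleft(24): [24, 91]
pushleft(74): [74, 24, 91]
popright(): [74, 24]

Answer: 74 24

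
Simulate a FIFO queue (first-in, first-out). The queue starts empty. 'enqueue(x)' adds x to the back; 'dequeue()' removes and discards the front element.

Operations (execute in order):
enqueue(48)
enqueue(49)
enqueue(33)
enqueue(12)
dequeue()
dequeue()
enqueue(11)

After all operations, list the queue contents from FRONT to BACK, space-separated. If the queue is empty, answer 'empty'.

Answer: 33 12 11

Derivation:
enqueue(48): [48]
enqueue(49): [48, 49]
enqueue(33): [48, 49, 33]
enqueue(12): [48, 49, 33, 12]
dequeue(): [49, 33, 12]
dequeue(): [33, 12]
enqueue(11): [33, 12, 11]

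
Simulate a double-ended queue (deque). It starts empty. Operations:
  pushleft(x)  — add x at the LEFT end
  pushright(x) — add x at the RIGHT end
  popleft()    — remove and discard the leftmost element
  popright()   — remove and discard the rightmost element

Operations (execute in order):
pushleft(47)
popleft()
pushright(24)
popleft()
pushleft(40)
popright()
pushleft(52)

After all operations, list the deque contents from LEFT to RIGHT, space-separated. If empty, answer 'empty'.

Answer: 52

Derivation:
pushleft(47): [47]
popleft(): []
pushright(24): [24]
popleft(): []
pushleft(40): [40]
popright(): []
pushleft(52): [52]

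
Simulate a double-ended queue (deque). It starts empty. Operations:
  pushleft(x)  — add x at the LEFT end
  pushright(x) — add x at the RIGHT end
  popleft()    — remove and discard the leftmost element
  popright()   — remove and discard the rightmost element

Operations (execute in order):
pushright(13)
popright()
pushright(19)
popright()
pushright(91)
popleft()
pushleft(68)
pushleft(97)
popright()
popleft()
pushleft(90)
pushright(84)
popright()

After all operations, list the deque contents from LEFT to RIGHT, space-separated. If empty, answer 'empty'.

Answer: 90

Derivation:
pushright(13): [13]
popright(): []
pushright(19): [19]
popright(): []
pushright(91): [91]
popleft(): []
pushleft(68): [68]
pushleft(97): [97, 68]
popright(): [97]
popleft(): []
pushleft(90): [90]
pushright(84): [90, 84]
popright(): [90]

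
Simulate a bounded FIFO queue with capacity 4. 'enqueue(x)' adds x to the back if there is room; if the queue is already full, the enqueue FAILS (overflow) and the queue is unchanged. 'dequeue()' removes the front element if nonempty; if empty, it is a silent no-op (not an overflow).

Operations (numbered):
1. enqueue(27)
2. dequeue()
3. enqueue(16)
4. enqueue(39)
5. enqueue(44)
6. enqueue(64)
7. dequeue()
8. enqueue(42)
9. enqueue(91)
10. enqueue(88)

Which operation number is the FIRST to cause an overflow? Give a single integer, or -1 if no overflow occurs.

Answer: 9

Derivation:
1. enqueue(27): size=1
2. dequeue(): size=0
3. enqueue(16): size=1
4. enqueue(39): size=2
5. enqueue(44): size=3
6. enqueue(64): size=4
7. dequeue(): size=3
8. enqueue(42): size=4
9. enqueue(91): size=4=cap → OVERFLOW (fail)
10. enqueue(88): size=4=cap → OVERFLOW (fail)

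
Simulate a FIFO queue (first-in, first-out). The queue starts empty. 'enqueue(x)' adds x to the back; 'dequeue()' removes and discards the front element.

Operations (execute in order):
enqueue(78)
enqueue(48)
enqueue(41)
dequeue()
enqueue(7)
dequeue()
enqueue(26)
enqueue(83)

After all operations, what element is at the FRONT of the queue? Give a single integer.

enqueue(78): queue = [78]
enqueue(48): queue = [78, 48]
enqueue(41): queue = [78, 48, 41]
dequeue(): queue = [48, 41]
enqueue(7): queue = [48, 41, 7]
dequeue(): queue = [41, 7]
enqueue(26): queue = [41, 7, 26]
enqueue(83): queue = [41, 7, 26, 83]

Answer: 41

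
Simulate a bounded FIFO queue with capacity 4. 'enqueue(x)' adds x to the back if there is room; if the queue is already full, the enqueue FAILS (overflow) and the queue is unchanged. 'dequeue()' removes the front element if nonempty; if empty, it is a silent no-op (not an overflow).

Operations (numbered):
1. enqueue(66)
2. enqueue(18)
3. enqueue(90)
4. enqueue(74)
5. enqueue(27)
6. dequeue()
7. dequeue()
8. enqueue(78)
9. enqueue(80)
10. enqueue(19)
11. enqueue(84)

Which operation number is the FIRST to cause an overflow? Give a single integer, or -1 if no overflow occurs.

Answer: 5

Derivation:
1. enqueue(66): size=1
2. enqueue(18): size=2
3. enqueue(90): size=3
4. enqueue(74): size=4
5. enqueue(27): size=4=cap → OVERFLOW (fail)
6. dequeue(): size=3
7. dequeue(): size=2
8. enqueue(78): size=3
9. enqueue(80): size=4
10. enqueue(19): size=4=cap → OVERFLOW (fail)
11. enqueue(84): size=4=cap → OVERFLOW (fail)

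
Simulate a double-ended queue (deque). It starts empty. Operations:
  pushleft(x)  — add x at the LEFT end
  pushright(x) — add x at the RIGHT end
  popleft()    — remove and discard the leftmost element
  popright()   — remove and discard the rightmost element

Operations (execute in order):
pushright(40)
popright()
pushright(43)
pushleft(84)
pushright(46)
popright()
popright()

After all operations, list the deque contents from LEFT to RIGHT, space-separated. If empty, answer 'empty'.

Answer: 84

Derivation:
pushright(40): [40]
popright(): []
pushright(43): [43]
pushleft(84): [84, 43]
pushright(46): [84, 43, 46]
popright(): [84, 43]
popright(): [84]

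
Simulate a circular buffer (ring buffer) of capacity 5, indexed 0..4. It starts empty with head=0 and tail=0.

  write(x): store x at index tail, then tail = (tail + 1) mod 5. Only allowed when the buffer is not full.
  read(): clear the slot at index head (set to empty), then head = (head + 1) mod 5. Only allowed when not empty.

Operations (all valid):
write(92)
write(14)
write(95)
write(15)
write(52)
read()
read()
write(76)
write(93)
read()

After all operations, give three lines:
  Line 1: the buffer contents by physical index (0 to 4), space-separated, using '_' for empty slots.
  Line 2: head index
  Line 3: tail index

write(92): buf=[92 _ _ _ _], head=0, tail=1, size=1
write(14): buf=[92 14 _ _ _], head=0, tail=2, size=2
write(95): buf=[92 14 95 _ _], head=0, tail=3, size=3
write(15): buf=[92 14 95 15 _], head=0, tail=4, size=4
write(52): buf=[92 14 95 15 52], head=0, tail=0, size=5
read(): buf=[_ 14 95 15 52], head=1, tail=0, size=4
read(): buf=[_ _ 95 15 52], head=2, tail=0, size=3
write(76): buf=[76 _ 95 15 52], head=2, tail=1, size=4
write(93): buf=[76 93 95 15 52], head=2, tail=2, size=5
read(): buf=[76 93 _ 15 52], head=3, tail=2, size=4

Answer: 76 93 _ 15 52
3
2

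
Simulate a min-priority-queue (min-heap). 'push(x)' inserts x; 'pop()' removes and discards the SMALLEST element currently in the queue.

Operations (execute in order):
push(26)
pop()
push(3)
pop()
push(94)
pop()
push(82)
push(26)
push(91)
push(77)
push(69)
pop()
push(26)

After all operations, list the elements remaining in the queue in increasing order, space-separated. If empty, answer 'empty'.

Answer: 26 69 77 82 91

Derivation:
push(26): heap contents = [26]
pop() → 26: heap contents = []
push(3): heap contents = [3]
pop() → 3: heap contents = []
push(94): heap contents = [94]
pop() → 94: heap contents = []
push(82): heap contents = [82]
push(26): heap contents = [26, 82]
push(91): heap contents = [26, 82, 91]
push(77): heap contents = [26, 77, 82, 91]
push(69): heap contents = [26, 69, 77, 82, 91]
pop() → 26: heap contents = [69, 77, 82, 91]
push(26): heap contents = [26, 69, 77, 82, 91]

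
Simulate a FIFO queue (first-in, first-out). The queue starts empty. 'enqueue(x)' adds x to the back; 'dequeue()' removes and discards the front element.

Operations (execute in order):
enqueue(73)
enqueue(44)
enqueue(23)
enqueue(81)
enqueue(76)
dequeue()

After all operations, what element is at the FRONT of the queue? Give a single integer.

Answer: 44

Derivation:
enqueue(73): queue = [73]
enqueue(44): queue = [73, 44]
enqueue(23): queue = [73, 44, 23]
enqueue(81): queue = [73, 44, 23, 81]
enqueue(76): queue = [73, 44, 23, 81, 76]
dequeue(): queue = [44, 23, 81, 76]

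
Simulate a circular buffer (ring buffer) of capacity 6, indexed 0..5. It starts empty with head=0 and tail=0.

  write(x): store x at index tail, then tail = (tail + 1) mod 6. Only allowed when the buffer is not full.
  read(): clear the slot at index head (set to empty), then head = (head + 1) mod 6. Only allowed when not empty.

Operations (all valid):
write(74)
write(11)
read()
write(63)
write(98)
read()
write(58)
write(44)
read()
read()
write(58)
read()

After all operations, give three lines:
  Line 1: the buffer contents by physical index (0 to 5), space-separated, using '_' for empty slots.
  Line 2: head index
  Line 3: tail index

Answer: 58 _ _ _ _ 44
5
1

Derivation:
write(74): buf=[74 _ _ _ _ _], head=0, tail=1, size=1
write(11): buf=[74 11 _ _ _ _], head=0, tail=2, size=2
read(): buf=[_ 11 _ _ _ _], head=1, tail=2, size=1
write(63): buf=[_ 11 63 _ _ _], head=1, tail=3, size=2
write(98): buf=[_ 11 63 98 _ _], head=1, tail=4, size=3
read(): buf=[_ _ 63 98 _ _], head=2, tail=4, size=2
write(58): buf=[_ _ 63 98 58 _], head=2, tail=5, size=3
write(44): buf=[_ _ 63 98 58 44], head=2, tail=0, size=4
read(): buf=[_ _ _ 98 58 44], head=3, tail=0, size=3
read(): buf=[_ _ _ _ 58 44], head=4, tail=0, size=2
write(58): buf=[58 _ _ _ 58 44], head=4, tail=1, size=3
read(): buf=[58 _ _ _ _ 44], head=5, tail=1, size=2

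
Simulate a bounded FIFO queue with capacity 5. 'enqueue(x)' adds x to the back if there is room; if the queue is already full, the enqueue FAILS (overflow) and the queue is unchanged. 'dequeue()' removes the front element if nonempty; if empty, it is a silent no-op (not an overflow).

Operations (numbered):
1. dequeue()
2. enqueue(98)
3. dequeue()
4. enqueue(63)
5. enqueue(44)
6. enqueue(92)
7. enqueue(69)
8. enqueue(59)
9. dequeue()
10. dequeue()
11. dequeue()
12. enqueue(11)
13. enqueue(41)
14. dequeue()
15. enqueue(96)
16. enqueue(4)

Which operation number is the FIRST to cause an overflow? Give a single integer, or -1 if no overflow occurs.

Answer: -1

Derivation:
1. dequeue(): empty, no-op, size=0
2. enqueue(98): size=1
3. dequeue(): size=0
4. enqueue(63): size=1
5. enqueue(44): size=2
6. enqueue(92): size=3
7. enqueue(69): size=4
8. enqueue(59): size=5
9. dequeue(): size=4
10. dequeue(): size=3
11. dequeue(): size=2
12. enqueue(11): size=3
13. enqueue(41): size=4
14. dequeue(): size=3
15. enqueue(96): size=4
16. enqueue(4): size=5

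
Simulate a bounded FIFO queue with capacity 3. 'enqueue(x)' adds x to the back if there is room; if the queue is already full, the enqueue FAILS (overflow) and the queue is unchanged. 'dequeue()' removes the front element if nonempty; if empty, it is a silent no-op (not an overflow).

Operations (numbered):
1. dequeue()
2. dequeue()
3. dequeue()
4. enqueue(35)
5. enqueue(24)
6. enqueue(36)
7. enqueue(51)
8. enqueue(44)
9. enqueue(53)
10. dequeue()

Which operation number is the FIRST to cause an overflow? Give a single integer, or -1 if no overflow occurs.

1. dequeue(): empty, no-op, size=0
2. dequeue(): empty, no-op, size=0
3. dequeue(): empty, no-op, size=0
4. enqueue(35): size=1
5. enqueue(24): size=2
6. enqueue(36): size=3
7. enqueue(51): size=3=cap → OVERFLOW (fail)
8. enqueue(44): size=3=cap → OVERFLOW (fail)
9. enqueue(53): size=3=cap → OVERFLOW (fail)
10. dequeue(): size=2

Answer: 7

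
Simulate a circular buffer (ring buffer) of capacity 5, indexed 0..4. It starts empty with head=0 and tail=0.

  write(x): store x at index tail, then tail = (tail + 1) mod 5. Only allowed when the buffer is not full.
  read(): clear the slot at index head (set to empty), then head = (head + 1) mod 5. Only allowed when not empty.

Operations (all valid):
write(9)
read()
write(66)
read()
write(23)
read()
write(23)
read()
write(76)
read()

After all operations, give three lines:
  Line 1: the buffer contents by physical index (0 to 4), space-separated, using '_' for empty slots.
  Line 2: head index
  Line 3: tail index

write(9): buf=[9 _ _ _ _], head=0, tail=1, size=1
read(): buf=[_ _ _ _ _], head=1, tail=1, size=0
write(66): buf=[_ 66 _ _ _], head=1, tail=2, size=1
read(): buf=[_ _ _ _ _], head=2, tail=2, size=0
write(23): buf=[_ _ 23 _ _], head=2, tail=3, size=1
read(): buf=[_ _ _ _ _], head=3, tail=3, size=0
write(23): buf=[_ _ _ 23 _], head=3, tail=4, size=1
read(): buf=[_ _ _ _ _], head=4, tail=4, size=0
write(76): buf=[_ _ _ _ 76], head=4, tail=0, size=1
read(): buf=[_ _ _ _ _], head=0, tail=0, size=0

Answer: _ _ _ _ _
0
0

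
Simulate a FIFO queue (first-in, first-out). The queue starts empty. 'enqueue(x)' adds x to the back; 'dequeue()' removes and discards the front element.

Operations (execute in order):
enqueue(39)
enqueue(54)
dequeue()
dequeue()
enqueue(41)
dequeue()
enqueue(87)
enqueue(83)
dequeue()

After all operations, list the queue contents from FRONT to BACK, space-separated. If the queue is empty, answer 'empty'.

enqueue(39): [39]
enqueue(54): [39, 54]
dequeue(): [54]
dequeue(): []
enqueue(41): [41]
dequeue(): []
enqueue(87): [87]
enqueue(83): [87, 83]
dequeue(): [83]

Answer: 83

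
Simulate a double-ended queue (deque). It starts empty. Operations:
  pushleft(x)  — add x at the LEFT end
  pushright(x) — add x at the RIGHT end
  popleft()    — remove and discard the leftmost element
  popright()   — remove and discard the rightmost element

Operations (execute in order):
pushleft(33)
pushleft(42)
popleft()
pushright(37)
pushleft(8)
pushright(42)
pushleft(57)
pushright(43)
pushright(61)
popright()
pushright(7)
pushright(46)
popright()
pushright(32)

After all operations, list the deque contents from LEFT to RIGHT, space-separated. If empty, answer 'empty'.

Answer: 57 8 33 37 42 43 7 32

Derivation:
pushleft(33): [33]
pushleft(42): [42, 33]
popleft(): [33]
pushright(37): [33, 37]
pushleft(8): [8, 33, 37]
pushright(42): [8, 33, 37, 42]
pushleft(57): [57, 8, 33, 37, 42]
pushright(43): [57, 8, 33, 37, 42, 43]
pushright(61): [57, 8, 33, 37, 42, 43, 61]
popright(): [57, 8, 33, 37, 42, 43]
pushright(7): [57, 8, 33, 37, 42, 43, 7]
pushright(46): [57, 8, 33, 37, 42, 43, 7, 46]
popright(): [57, 8, 33, 37, 42, 43, 7]
pushright(32): [57, 8, 33, 37, 42, 43, 7, 32]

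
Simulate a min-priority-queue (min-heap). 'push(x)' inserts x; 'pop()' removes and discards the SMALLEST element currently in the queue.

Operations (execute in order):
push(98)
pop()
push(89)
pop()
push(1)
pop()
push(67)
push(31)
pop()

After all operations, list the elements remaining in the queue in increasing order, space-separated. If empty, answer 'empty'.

Answer: 67

Derivation:
push(98): heap contents = [98]
pop() → 98: heap contents = []
push(89): heap contents = [89]
pop() → 89: heap contents = []
push(1): heap contents = [1]
pop() → 1: heap contents = []
push(67): heap contents = [67]
push(31): heap contents = [31, 67]
pop() → 31: heap contents = [67]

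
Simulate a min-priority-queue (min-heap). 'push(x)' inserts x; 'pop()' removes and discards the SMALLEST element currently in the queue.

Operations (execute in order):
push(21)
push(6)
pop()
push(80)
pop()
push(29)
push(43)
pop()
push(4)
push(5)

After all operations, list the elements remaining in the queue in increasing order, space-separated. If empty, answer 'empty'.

push(21): heap contents = [21]
push(6): heap contents = [6, 21]
pop() → 6: heap contents = [21]
push(80): heap contents = [21, 80]
pop() → 21: heap contents = [80]
push(29): heap contents = [29, 80]
push(43): heap contents = [29, 43, 80]
pop() → 29: heap contents = [43, 80]
push(4): heap contents = [4, 43, 80]
push(5): heap contents = [4, 5, 43, 80]

Answer: 4 5 43 80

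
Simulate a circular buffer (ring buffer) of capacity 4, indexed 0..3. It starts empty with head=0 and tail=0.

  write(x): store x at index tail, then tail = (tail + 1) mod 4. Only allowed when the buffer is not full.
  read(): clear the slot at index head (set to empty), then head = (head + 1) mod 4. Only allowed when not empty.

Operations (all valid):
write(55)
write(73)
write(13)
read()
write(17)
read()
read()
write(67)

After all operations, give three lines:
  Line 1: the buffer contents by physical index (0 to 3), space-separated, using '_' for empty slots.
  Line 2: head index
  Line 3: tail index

Answer: 67 _ _ 17
3
1

Derivation:
write(55): buf=[55 _ _ _], head=0, tail=1, size=1
write(73): buf=[55 73 _ _], head=0, tail=2, size=2
write(13): buf=[55 73 13 _], head=0, tail=3, size=3
read(): buf=[_ 73 13 _], head=1, tail=3, size=2
write(17): buf=[_ 73 13 17], head=1, tail=0, size=3
read(): buf=[_ _ 13 17], head=2, tail=0, size=2
read(): buf=[_ _ _ 17], head=3, tail=0, size=1
write(67): buf=[67 _ _ 17], head=3, tail=1, size=2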